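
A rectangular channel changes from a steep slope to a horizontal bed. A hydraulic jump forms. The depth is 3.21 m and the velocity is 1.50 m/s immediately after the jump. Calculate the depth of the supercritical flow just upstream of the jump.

Fr₂ = V₂/√(g·y₂) = 1.50/√(9.81×3.21) = 0.267.
Since the conjugate-depth ratio holds either way, y₁/y₂ = ½[√(1 + 8Fr₂²) − 1] = ½[√1.572 − 1] = 0.127.
y₁ = 0.127 × 3.21 = 0.407 m.

y₁ = 0.407 m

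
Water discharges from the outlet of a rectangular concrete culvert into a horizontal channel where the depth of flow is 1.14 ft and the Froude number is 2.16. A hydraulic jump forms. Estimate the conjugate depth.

y₂ = 2.96 ft

Fr₁ = 2.16 (given).
From the momentum equation for a rectangular channel, y₂/y₁ = ½[√(1 + 8Fr₁²) − 1] = ½[√38.32 − 1] = 2.60.
y₂ = 2.60 × 1.14 = 2.96 ft.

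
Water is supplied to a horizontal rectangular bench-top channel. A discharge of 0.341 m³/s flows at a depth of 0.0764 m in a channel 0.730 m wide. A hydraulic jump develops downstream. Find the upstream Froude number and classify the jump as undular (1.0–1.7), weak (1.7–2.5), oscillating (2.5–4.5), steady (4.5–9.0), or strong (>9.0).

q = Q/b = 0.341/0.730 = 0.467 m²/s; V₁ = q/y₁ = 6.11 m/s. Fr₁ = V₁/√(g·y₁) = 7.06.
Fr₁ = 7.06 lies in the steady range.

Fr₁ = 7.06; steady jump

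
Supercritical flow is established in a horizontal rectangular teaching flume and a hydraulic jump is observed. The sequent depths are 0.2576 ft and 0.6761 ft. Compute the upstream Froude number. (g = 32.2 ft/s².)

Fr₁ = 2.181

For a rectangular channel the momentum equation gives q² = ½·g·y₁·y₂·(y₁ + y₂) = ½×32.2×0.2576×0.6761×0.9337 = 2.618.
q = √2.618 = 1.618 ft²/s.
V₁ = q/y₁ = 6.281 ft/s; Fr₁ = V₁/√(g·y₁) = 2.181.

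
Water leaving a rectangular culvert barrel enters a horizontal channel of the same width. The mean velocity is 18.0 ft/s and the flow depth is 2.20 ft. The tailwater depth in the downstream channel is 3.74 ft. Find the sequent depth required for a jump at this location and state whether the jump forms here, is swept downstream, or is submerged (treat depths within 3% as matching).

Fr₁ = V₁/√(g·y₁) = 18.0/√(32.2×2.20) = 2.14.
By Bélanger, y₂/y₁ = ½[√(1 + 8Fr₁²) − 1] = ½[√37.59 − 1] = 2.57.
y₂ = 2.57 × 2.20 = 5.64 ft.
Tailwater y_tw = 3.74 ft: y_tw < y₂, so the jump is swept downstream.

y₂ = 5.64 ft; the jump is swept downstream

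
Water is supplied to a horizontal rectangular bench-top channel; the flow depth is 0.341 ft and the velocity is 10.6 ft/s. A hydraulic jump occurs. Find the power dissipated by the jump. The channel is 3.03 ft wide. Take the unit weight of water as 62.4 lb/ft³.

Fr₁ = V₁/√(g·y₁) = 10.6/√(32.2×0.341) = 3.20.
Bélanger equation: y₂/y₁ = ½[√(1 + 8Fr₁²) − 1] = ½[√82.86 − 1] = 4.05.
y₂ = 4.05 × 0.341 = 1.38 ft.
q = V₁·y₁ = 10.6 × 0.341 = 3.61 ft²/s. V₂ = q/y₂ = 3.61/1.38 = 2.62 ft/s. E₁ = y₁ + V₁²/2g = 2.09 ft; E₂ = y₂ + V₂²/2g = 1.49 ft. ΔE = E₁ − E₂ = 0.598 ft.
Q = q·b = 3.61 × 3.03 = 11.0 cfs. P = γ·Q·ΔE/550 = 62.4 × 11.0 × 0.598 / 550 = 0.743 hp.

P = 0.743 hp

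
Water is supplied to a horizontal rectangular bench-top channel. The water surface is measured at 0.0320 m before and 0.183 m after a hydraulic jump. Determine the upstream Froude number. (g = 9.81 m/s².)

Fr₁ = 4.38

For a rectangular channel the momentum equation gives q² = ½·g·y₁·y₂·(y₁ + y₂) = ½×9.81×0.0320×0.183×0.215 = 0.00618.
q = √0.00618 = 0.0786 m²/s.
V₁ = q/y₁ = 2.46 m/s; Fr₁ = V₁/√(g·y₁) = 4.38.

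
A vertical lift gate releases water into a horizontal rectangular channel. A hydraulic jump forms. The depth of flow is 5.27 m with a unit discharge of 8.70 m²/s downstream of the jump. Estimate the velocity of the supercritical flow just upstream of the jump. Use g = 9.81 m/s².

V₁ = 17.2 m/s

V₂ = q/y₂ = 8.70/5.27 = 1.65 m/s; Fr₂ = V₂/√(g·y₂) = 0.230.
Applying the sequent-depth relation in reverse, y₁/y₂ = ½[√(1 + 8Fr₂²) − 1] = ½[√1.422 − 1] = 0.0962.
y₁ = 0.0962 × 5.27 = 0.507 m.
V₁ = q/y₁ = 8.70/0.507 = 17.2 m/s.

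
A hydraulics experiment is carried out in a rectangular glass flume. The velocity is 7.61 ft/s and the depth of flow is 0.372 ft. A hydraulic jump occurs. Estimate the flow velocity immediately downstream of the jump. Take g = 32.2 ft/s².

V₂ = 2.87 ft/s

Fr₁ = V₁/√(g·y₁) = 7.61/√(32.2×0.372) = 2.20.
Conjugate-depth relation: y₂/y₁ = ½[√(1 + 8Fr₁²) − 1] = ½[√39.68 − 1] = 2.65.
y₂ = 2.65 × 0.372 = 0.986 ft.
q = V₁·y₁ = 7.61 × 0.372 = 2.83 ft²/s.
V₂ = q/y₂ = 2.83/0.986 = 2.87 ft/s.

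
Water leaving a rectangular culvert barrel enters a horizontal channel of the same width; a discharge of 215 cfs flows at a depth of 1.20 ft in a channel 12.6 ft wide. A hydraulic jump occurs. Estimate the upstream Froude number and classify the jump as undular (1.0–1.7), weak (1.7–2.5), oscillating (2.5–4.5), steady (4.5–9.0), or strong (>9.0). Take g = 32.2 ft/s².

Fr₁ = 2.29; weak jump

q = Q/b = 215/12.6 = 17.1 ft²/s; V₁ = q/y₁ = 14.2 ft/s. Fr₁ = V₁/√(g·y₁) = 2.29.
Fr₁ = 2.29 lies in the weak range.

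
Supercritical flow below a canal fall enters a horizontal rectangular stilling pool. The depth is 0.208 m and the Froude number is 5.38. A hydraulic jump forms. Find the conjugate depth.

y₂ = 1.48 m

Fr₁ = 5.38 (given).
Conjugate-depth relation: y₂/y₁ = ½[√(1 + 8Fr₁²) − 1] = ½[√232.6 − 1] = 7.12.
y₂ = 7.12 × 0.208 = 1.48 m.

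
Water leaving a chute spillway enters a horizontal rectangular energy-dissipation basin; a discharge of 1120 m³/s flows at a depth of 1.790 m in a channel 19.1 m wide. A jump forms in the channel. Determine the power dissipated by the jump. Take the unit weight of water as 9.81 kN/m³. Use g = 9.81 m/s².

q = Q/b = 1120/19.1 = 58.64 m²/s; V₁ = q/y₁ = 32.76 m/s. Fr₁ = V₁/√(g·y₁) = 7.818.
Sequent-depth ratio: y₂/y₁ = ½[√(1 + 8Fr₁²) − 1] = ½[√489.91 − 1] = 10.57.
y₂ = 10.57 × 1.790 = 18.91 m.
Head loss: ΔE = (y₂ − y₁)³/(4y₁y₂) = (18.91 − 1.790)³/(4×1.790×18.91) = 5022/135.4 = 37.08 m.
P = γ·Q·ΔE = 9.81 × 1120 × 37.08 = 407431 kW.

P = 407431 kW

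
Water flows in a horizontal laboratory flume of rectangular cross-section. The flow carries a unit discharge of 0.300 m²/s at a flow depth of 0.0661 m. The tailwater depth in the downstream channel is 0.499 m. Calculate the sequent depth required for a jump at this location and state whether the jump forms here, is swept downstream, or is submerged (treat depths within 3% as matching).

V₁ = q/y₁ = 0.300/0.0661 = 4.54 m/s. Fr₁ = V₁/√(g·y₁) = 4.54/√(9.81×0.0661) = 5.64.
Conjugate-depth relation: y₂/y₁ = ½[√(1 + 8Fr₁²) − 1] = ½[√255.1 − 1] = 7.49.
y₂ = 7.49 × 0.0661 = 0.495 m.
Tailwater y_tw = 0.499 m: y_tw ≈ y₂, so the jump forms here.

y₂ = 0.495 m; the jump forms here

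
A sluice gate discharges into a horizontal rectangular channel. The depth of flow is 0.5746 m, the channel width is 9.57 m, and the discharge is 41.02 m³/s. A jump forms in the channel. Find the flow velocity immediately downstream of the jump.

q = Q/b = 41.02/9.57 = 4.286 m²/s; V₁ = q/y₁ = 7.460 m/s. Fr₁ = V₁/√(g·y₁) = 3.142.
From the momentum equation for a rectangular channel, y₂/y₁ = ½[√(1 + 8Fr₁²) − 1] = ½[√79.975 − 1] = 3.971.
y₂ = 3.971 × 0.5746 = 2.282 m.
V₂ = q/y₂ = 4.286/2.282 = 1.878 m/s.

V₂ = 1.878 m/s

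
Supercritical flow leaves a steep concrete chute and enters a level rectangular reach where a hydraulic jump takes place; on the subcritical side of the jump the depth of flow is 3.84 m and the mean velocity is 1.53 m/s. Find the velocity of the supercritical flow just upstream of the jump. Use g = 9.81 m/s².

V₁ = 13.7 m/s

Fr₂ = V₂/√(g·y₂) = 1.53/√(9.81×3.84) = 0.249.
Since the conjugate-depth ratio holds either way, y₁/y₂ = ½[√(1 + 8Fr₂²) − 1] = ½[√1.497 − 1] = 0.112.
y₁ = 0.112 × 3.84 = 0.429 m.
V₁ = q/y₁ = 5.88/0.429 = 13.7 m/s.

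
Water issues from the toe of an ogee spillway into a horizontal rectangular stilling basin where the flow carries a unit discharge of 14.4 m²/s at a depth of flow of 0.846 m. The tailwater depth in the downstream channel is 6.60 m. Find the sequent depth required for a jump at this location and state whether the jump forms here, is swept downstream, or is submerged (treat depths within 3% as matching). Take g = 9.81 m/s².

V₁ = q/y₁ = 14.4/0.846 = 17.0 m/s. Fr₁ = V₁/√(g·y₁) = 17.0/√(9.81×0.846) = 5.91.
Conjugate-depth relation: y₂/y₁ = ½[√(1 + 8Fr₁²) − 1] = ½[√280.3 − 1] = 7.87.
y₂ = 7.87 × 0.846 = 6.66 m.
Tailwater y_tw = 6.60 m: y_tw ≈ y₂, so the jump forms here.

y₂ = 6.66 m; the jump forms here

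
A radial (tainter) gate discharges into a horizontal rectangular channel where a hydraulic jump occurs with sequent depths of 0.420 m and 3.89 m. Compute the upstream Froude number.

For a rectangular channel the momentum equation gives q² = ½·g·y₁·y₂·(y₁ + y₂) = ½×9.81×0.420×3.89×4.31 = 34.5.
q = √34.5 = 5.88 m²/s.
V₁ = q/y₁ = 14.0 m/s; Fr₁ = V₁/√(g·y₁) = 6.89.

Fr₁ = 6.89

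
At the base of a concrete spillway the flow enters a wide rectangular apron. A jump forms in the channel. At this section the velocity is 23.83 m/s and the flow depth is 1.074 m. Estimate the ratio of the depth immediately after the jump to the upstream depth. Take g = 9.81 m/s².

y₂/y₁ = 9.895

Fr₁ = V₁/√(g·y₁) = 23.83/√(9.81×1.074) = 7.342.
Sequent-depth ratio: y₂/y₁ = ½[√(1 + 8Fr₁²) − 1] = ½[√432.19 − 1] = 9.895.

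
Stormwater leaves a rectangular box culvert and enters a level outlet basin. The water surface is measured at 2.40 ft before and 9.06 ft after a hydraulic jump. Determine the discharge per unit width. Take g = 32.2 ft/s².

For a rectangular channel the momentum equation gives q² = ½·g·y₁·y₂·(y₁ + y₂) = ½×32.2×2.40×9.06×11.5 = 4012.
q = √4012 = 63.3 ft²/s.

q = 63.3 ft²/s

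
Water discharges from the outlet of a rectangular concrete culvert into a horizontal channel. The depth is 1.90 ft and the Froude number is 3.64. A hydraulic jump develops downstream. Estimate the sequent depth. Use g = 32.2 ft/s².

y₂ = 8.88 ft

Fr₁ = 3.64 (given).
By Bélanger, y₂/y₁ = ½[√(1 + 8Fr₁²) − 1] = ½[√107.0 − 1] = 4.67.
y₂ = 4.67 × 1.90 = 8.88 ft.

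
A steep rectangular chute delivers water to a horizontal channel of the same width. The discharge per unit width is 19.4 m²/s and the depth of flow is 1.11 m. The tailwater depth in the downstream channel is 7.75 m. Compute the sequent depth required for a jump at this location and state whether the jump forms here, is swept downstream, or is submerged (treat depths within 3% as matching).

y₂ = 7.78 m; the jump forms here

V₁ = q/y₁ = 19.4/1.11 = 17.5 m/s. Fr₁ = V₁/√(g·y₁) = 17.5/√(9.81×1.11) = 5.30.
Sequent-depth ratio: y₂/y₁ = ½[√(1 + 8Fr₁²) − 1] = ½[√225.4 − 1] = 7.01.
y₂ = 7.01 × 1.11 = 7.78 m.
Tailwater y_tw = 7.75 m: y_tw ≈ y₂, so the jump forms here.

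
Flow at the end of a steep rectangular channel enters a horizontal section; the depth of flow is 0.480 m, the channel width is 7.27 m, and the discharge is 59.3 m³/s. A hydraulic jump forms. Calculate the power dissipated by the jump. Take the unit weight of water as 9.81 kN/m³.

q = Q/b = 59.3/7.27 = 8.16 m²/s; V₁ = q/y₁ = 17.0 m/s. Fr₁ = V₁/√(g·y₁) = 7.83.
Bélanger equation: y₂/y₁ = ½[√(1 + 8Fr₁²) − 1] = ½[√491.6 − 1] = 10.6.
y₂ = 10.6 × 0.480 = 5.08 m.
Head loss: ΔE = (y₂ − y₁)³/(4y₁y₂) = (5.08 − 0.480)³/(4×0.480×5.08) = 97.4/9.76 = 9.99 m.
P = γ·Q·ΔE = 9.81 × 59.3 × 9.99 = 5809 kW.

P = 5809 kW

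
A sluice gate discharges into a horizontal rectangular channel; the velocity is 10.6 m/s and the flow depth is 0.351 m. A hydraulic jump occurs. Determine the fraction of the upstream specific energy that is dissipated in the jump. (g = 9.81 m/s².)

ΔE/E₁ = 0.545 (54.5%)

Fr₁ = V₁/√(g·y₁) = 10.6/√(9.81×0.351) = 5.71.
Sequent-depth ratio: y₂/y₁ = ½[√(1 + 8Fr₁²) − 1] = ½[√262.1 − 1] = 7.59.
y₂ = 7.59 × 0.351 = 2.67 m.
E₁ = y₁ + V₁²/2g = 6.08 m. ΔE = (y₂ − y₁)³/(4y₁y₂) = 3.31 m. ΔE/E₁ = 3.31/6.08 = 0.545.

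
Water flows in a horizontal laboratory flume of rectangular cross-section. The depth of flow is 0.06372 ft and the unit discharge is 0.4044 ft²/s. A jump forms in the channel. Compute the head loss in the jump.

ΔE = 0.3018 ft

V₁ = q/y₁ = 0.4044/0.06372 = 6.347 ft/s. Fr₁ = V₁/√(g·y₁) = 6.347/√(32.2×0.06372) = 4.431.
Sequent-depth ratio: y₂/y₁ = ½[√(1 + 8Fr₁²) − 1] = ½[√158.05 − 1] = 5.786.
y₂ = 5.786 × 0.06372 = 0.3687 ft.
V₂ = q/y₂ = 0.4044/0.3687 = 1.097 ft/s. E₁ = y₁ + V₁²/2g = 0.6892 ft; E₂ = y₂ + V₂²/2g = 0.3874 ft. ΔE = E₁ − E₂ = 0.3018 ft.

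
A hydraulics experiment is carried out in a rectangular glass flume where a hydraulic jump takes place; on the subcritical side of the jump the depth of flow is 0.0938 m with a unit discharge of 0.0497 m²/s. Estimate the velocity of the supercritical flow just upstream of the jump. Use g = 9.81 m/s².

V₂ = q/y₂ = 0.0497/0.0938 = 0.530 m/s; Fr₂ = V₂/√(g·y₂) = 0.552.
Applying the sequent-depth relation in reverse, y₁/y₂ = ½[√(1 + 8Fr₂²) − 1] = ½[√3.441 − 1] = 0.427.
y₁ = 0.427 × 0.0938 = 0.0401 m.
V₁ = q/y₁ = 0.0497/0.0401 = 1.24 m/s.

V₁ = 1.24 m/s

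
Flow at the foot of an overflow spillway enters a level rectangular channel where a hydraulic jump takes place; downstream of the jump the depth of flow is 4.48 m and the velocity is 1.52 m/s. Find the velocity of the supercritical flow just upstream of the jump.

V₁ = 15.8 m/s

Fr₂ = V₂/√(g·y₂) = 1.52/√(9.81×4.48) = 0.229.
The Bélanger relation is symmetric: y₁/y₂ = ½[√(1 + 8Fr₂²) − 1] = ½[√1.421 − 1] = 0.0959.
y₁ = 0.0959 × 4.48 = 0.430 m.
V₁ = q/y₁ = 6.81/0.430 = 15.8 m/s.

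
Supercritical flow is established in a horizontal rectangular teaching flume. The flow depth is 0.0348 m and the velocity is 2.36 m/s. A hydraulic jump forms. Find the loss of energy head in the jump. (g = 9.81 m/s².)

ΔE = 0.126 m

Fr₁ = V₁/√(g·y₁) = 2.36/√(9.81×0.0348) = 4.04.
Sequent-depth ratio: y₂/y₁ = ½[√(1 + 8Fr₁²) − 1] = ½[√131.5 − 1] = 5.23.
y₂ = 5.23 × 0.0348 = 0.182 m.
Head loss: ΔE = (y₂ − y₁)³/(4y₁y₂) = (0.182 − 0.0348)³/(4×0.0348×0.182) = 0.00320/0.0254 = 0.126 m.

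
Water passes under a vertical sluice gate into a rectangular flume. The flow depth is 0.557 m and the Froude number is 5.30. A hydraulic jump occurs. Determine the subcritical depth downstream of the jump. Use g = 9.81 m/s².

Fr₁ = 5.30 (given).
Bélanger equation: y₂/y₁ = ½[√(1 + 8Fr₁²) − 1] = ½[√225.7 − 1] = 7.01.
y₂ = 7.01 × 0.557 = 3.91 m.

y₂ = 3.91 m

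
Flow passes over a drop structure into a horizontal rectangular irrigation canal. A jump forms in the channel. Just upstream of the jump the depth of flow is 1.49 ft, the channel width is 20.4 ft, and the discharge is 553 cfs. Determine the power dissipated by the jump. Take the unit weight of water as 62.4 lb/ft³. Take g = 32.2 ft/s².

P = 81.7 hp

q = Q/b = 553/20.4 = 27.1 ft²/s; V₁ = q/y₁ = 18.2 ft/s. Fr₁ = V₁/√(g·y₁) = 2.63.
Sequent-depth ratio: y₂/y₁ = ½[√(1 + 8Fr₁²) − 1] = ½[√56.19 − 1] = 3.25.
y₂ = 3.25 × 1.49 = 4.84 ft.
V₂ = q/y₂ = 27.1/4.84 = 5.60 ft/s. E₁ = y₁ + V₁²/2g = 6.63 ft; E₂ = y₂ + V₂²/2g = 5.33 ft. ΔE = E₁ − E₂ = 1.30 ft.
P = γ·Q·ΔE/550 = 62.4 × 553 × 1.30 / 550 = 81.7 hp.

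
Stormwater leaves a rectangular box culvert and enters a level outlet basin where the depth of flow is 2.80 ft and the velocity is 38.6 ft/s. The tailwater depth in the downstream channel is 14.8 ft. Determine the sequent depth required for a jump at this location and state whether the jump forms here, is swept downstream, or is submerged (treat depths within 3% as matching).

y₂ = 14.8 ft; the jump forms here

Fr₁ = V₁/√(g·y₁) = 38.6/√(32.2×2.80) = 4.07.
By Bélanger, y₂/y₁ = ½[√(1 + 8Fr₁²) − 1] = ½[√133.2 − 1] = 5.27.
y₂ = 5.27 × 2.80 = 14.8 ft.
Tailwater y_tw = 14.8 ft: y_tw ≈ y₂, so the jump forms here.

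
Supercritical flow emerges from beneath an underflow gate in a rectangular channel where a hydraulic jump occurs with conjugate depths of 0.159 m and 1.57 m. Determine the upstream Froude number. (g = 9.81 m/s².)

For a rectangular channel the momentum equation gives q² = ½·g·y₁·y₂·(y₁ + y₂) = ½×9.81×0.159×1.57×1.73 = 2.12.
q = √2.12 = 1.46 m²/s.
V₁ = q/y₁ = 9.15 m/s; Fr₁ = V₁/√(g·y₁) = 7.33.

Fr₁ = 7.33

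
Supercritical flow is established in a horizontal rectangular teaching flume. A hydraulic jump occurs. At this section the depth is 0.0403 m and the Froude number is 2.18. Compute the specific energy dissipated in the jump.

Fr₁ = 2.18 (given).
Bélanger equation: y₂/y₁ = ½[√(1 + 8Fr₁²) − 1] = ½[√39.02 − 1] = 2.62.
y₂ = 2.62 × 0.0403 = 0.106 m.
Head loss: ΔE = (y₂ − y₁)³/(4y₁y₂) = (0.106 − 0.0403)³/(4×0.0403×0.106) = 0.000280/0.0170 = 0.0164 m.

ΔE = 0.0164 m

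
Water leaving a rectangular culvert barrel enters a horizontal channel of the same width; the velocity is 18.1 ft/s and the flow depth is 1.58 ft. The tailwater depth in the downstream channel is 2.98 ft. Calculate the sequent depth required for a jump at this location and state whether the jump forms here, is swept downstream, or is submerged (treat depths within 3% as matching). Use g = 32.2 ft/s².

y₂ = 4.93 ft; the jump is swept downstream

Fr₁ = V₁/√(g·y₁) = 18.1/√(32.2×1.58) = 2.54.
By Bélanger, y₂/y₁ = ½[√(1 + 8Fr₁²) − 1] = ½[√52.52 − 1] = 3.12.
y₂ = 3.12 × 1.58 = 4.93 ft.
Tailwater y_tw = 2.98 ft: y_tw < y₂, so the jump is swept downstream.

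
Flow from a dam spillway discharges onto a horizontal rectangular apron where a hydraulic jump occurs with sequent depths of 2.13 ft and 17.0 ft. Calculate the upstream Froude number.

Fr₁ = 5.99

For a rectangular channel the momentum equation gives q² = ½·g·y₁·y₂·(y₁ + y₂) = ½×32.2×2.13×17.0×19.1 = 11152.
q = √11152 = 106 ft²/s.
V₁ = q/y₁ = 49.6 ft/s; Fr₁ = V₁/√(g·y₁) = 5.99.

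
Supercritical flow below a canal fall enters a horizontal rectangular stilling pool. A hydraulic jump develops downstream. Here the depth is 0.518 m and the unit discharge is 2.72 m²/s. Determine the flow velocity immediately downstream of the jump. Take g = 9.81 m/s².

V₂ = 1.85 m/s

V₁ = q/y₁ = 2.72/0.518 = 5.25 m/s. Fr₁ = V₁/√(g·y₁) = 5.25/√(9.81×0.518) = 2.33.
Conjugate-depth relation: y₂/y₁ = ½[√(1 + 8Fr₁²) − 1] = ½[√44.41 − 1] = 2.83.
y₂ = 2.83 × 0.518 = 1.47 m.
V₂ = q/y₂ = 2.72/1.47 = 1.85 m/s.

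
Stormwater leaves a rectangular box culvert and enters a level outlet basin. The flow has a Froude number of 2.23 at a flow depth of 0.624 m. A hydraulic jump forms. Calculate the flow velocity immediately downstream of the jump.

Fr₁ = 2.23 (given).
Sequent-depth ratio: y₂/y₁ = ½[√(1 + 8Fr₁²) − 1] = ½[√40.78 − 1] = 2.69.
y₂ = 2.69 × 0.624 = 1.68 m.
V₁ = Fr₁·√(g·y₁) = 2.23×√(9.81×0.624) = 5.52 m/s; q = V₁·y₁ = 3.44 m²/s.
V₂ = q/y₂ = 3.44/1.68 = 2.05 m/s.

V₂ = 2.05 m/s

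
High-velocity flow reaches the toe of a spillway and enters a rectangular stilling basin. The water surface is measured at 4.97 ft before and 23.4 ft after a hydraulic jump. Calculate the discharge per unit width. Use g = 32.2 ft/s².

q = 230 ft²/s

For a rectangular channel the momentum equation gives q² = ½·g·y₁·y₂·(y₁ + y₂) = ½×32.2×4.97×23.4×28.4 = 53120.
q = √53120 = 230 ft²/s.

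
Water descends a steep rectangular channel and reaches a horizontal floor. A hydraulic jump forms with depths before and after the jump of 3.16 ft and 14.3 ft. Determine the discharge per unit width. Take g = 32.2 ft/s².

q = 113 ft²/s

For a rectangular channel the momentum equation gives q² = ½·g·y₁·y₂·(y₁ + y₂) = ½×32.2×3.16×14.3×17.5 = 12703.
q = √12703 = 113 ft²/s.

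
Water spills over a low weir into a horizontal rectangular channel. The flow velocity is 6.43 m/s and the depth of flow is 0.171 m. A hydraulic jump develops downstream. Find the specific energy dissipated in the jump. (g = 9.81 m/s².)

ΔE = 1.11 m

Fr₁ = V₁/√(g·y₁) = 6.43/√(9.81×0.171) = 4.96.
From the momentum equation for a rectangular channel, y₂/y₁ = ½[√(1 + 8Fr₁²) − 1] = ½[√198.2 − 1] = 6.54.
y₂ = 6.54 × 0.171 = 1.12 m.
Head loss: ΔE = (y₂ − y₁)³/(4y₁y₂) = (1.12 − 0.171)³/(4×0.171×1.12) = 0.850/0.765 = 1.11 m.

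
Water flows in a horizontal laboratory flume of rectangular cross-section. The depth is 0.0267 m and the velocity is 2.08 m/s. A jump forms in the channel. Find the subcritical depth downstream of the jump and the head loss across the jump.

y₂ = 0.141 m; ΔE = 0.0986 m

Fr₁ = V₁/√(g·y₁) = 2.08/√(9.81×0.0267) = 4.06.
By Bélanger, y₂/y₁ = ½[√(1 + 8Fr₁²) − 1] = ½[√133.1 − 1] = 5.27.
y₂ = 5.27 × 0.0267 = 0.141 m.
Head loss: ΔE = (y₂ − y₁)³/(4y₁y₂) = (0.141 − 0.0267)³/(4×0.0267×0.141) = 0.00148/0.0150 = 0.0986 m.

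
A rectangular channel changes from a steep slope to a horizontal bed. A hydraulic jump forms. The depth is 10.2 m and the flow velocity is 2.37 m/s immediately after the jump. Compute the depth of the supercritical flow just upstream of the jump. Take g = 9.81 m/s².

Fr₂ = V₂/√(g·y₂) = 2.37/√(9.81×10.2) = 0.237.
Applying the sequent-depth relation in reverse, y₁/y₂ = ½[√(1 + 8Fr₂²) − 1] = ½[√1.449 − 1] = 0.102.
y₁ = 0.102 × 10.2 = 1.04 m.

y₁ = 1.04 m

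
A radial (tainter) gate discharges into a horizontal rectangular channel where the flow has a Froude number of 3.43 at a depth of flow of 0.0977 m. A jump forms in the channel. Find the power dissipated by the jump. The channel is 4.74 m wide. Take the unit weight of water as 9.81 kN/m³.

P = 3.28 kW

Fr₁ = 3.43 (given).
From the momentum equation for a rectangular channel, y₂/y₁ = ½[√(1 + 8Fr₁²) − 1] = ½[√95.12 − 1] = 4.38.
y₂ = 4.38 × 0.0977 = 0.428 m.
Head loss: ΔE = (y₂ − y₁)³/(4y₁y₂) = (0.428 − 0.0977)³/(4×0.0977×0.428) = 0.0359/0.167 = 0.215 m.
V₁ = Fr₁·√(g·y₁) = 3.43×√(9.81×0.0977) = 3.36 m/s; q = V₁·y₁ = 0.328 m²/s. Q = q·b = 0.328 × 4.74 = 1.56 m³/s. P = γ·Q·ΔE = 9.81 × 1.56 × 0.215 = 3.28 kW.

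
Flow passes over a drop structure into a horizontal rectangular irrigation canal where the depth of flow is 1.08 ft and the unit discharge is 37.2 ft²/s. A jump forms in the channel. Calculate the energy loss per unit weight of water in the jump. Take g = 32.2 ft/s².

ΔE = 10.8 ft

V₁ = q/y₁ = 37.2/1.08 = 34.4 ft/s. Fr₁ = V₁/√(g·y₁) = 34.4/√(32.2×1.08) = 5.84.
Sequent-depth ratio: y₂/y₁ = ½[√(1 + 8Fr₁²) − 1] = ½[√273.9 − 1] = 7.78.
y₂ = 7.78 × 1.08 = 8.40 ft.
Head loss: ΔE = (y₂ − y₁)³/(4y₁y₂) = (8.40 − 1.08)³/(4×1.08×8.40) = 392/36.3 = 10.8 ft.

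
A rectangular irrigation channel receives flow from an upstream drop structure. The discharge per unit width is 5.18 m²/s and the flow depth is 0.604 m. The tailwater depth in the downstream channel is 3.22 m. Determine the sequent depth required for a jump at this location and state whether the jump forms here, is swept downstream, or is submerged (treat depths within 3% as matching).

y₂ = 2.72 m; the jump is submerged

V₁ = q/y₁ = 5.18/0.604 = 8.58 m/s. Fr₁ = V₁/√(g·y₁) = 8.58/√(9.81×0.604) = 3.52.
Bélanger equation: y₂/y₁ = ½[√(1 + 8Fr₁²) − 1] = ½[√100.3 − 1] = 4.51.
y₂ = 4.51 × 0.604 = 2.72 m.
Tailwater y_tw = 3.22 m: y_tw > y₂, so the jump is submerged.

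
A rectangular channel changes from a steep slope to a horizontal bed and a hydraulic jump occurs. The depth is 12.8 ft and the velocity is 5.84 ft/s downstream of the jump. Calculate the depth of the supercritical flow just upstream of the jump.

Fr₂ = V₂/√(g·y₂) = 5.84/√(32.2×12.8) = 0.288.
Since the conjugate-depth ratio holds either way, y₁/y₂ = ½[√(1 + 8Fr₂²) − 1] = ½[√1.662 − 1] = 0.145.
y₁ = 0.145 × 12.8 = 1.85 ft.

y₁ = 1.85 ft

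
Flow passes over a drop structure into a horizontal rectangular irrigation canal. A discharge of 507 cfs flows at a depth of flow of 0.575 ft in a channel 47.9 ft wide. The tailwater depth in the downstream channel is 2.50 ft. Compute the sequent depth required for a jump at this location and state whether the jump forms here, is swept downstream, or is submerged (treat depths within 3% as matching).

q = Q/b = 507/47.9 = 10.6 ft²/s; V₁ = q/y₁ = 18.4 ft/s. Fr₁ = V₁/√(g·y₁) = 4.28.
Conjugate-depth relation: y₂/y₁ = ½[√(1 + 8Fr₁²) − 1] = ½[√147.4 − 1] = 5.57.
y₂ = 5.57 × 0.575 = 3.20 ft.
Tailwater y_tw = 2.50 ft: y_tw < y₂, so the jump is swept downstream.

y₂ = 3.20 ft; the jump is swept downstream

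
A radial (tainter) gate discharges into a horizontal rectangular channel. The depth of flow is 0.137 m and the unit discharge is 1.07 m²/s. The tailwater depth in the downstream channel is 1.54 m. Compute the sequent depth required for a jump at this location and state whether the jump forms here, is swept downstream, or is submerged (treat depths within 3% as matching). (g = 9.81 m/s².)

y₂ = 1.24 m; the jump is submerged

V₁ = q/y₁ = 1.07/0.137 = 7.81 m/s. Fr₁ = V₁/√(g·y₁) = 7.81/√(9.81×0.137) = 6.74.
Bélanger equation: y₂/y₁ = ½[√(1 + 8Fr₁²) − 1] = ½[√364.1 − 1] = 9.04.
y₂ = 9.04 × 0.137 = 1.24 m.
Tailwater y_tw = 1.54 m: y_tw > y₂, so the jump is submerged.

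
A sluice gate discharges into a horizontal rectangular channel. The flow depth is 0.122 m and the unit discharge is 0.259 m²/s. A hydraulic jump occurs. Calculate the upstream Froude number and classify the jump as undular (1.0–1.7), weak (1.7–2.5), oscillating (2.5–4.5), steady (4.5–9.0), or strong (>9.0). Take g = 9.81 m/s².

Fr₁ = 1.94; weak jump

V₁ = q/y₁ = 0.259/0.122 = 2.12 m/s. Fr₁ = V₁/√(g·y₁) = 2.12/√(9.81×0.122) = 1.94.
Fr₁ = 1.94 lies in the weak range.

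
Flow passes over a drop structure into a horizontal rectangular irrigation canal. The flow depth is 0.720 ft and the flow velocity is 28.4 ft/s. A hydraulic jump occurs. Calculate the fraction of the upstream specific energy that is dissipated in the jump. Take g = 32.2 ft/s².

Fr₁ = V₁/√(g·y₁) = 28.4/√(32.2×0.720) = 5.90.
Sequent-depth ratio: y₂/y₁ = ½[√(1 + 8Fr₁²) − 1] = ½[√279.3 − 1] = 7.86.
y₂ = 7.86 × 0.720 = 5.66 ft.
E₁ = y₁ + V₁²/2g = 13.2 ft. ΔE = (y₂ − y₁)³/(4y₁y₂) = 7.38 ft. ΔE/E₁ = 7.38/13.2 = 0.558.

ΔE/E₁ = 0.558 (55.8%)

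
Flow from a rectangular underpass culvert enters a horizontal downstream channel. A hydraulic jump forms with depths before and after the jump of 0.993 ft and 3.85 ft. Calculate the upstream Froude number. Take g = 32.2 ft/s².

For a rectangular channel the momentum equation gives q² = ½·g·y₁·y₂·(y₁ + y₂) = ½×32.2×0.993×3.85×4.84 = 298.
q = √298 = 17.3 ft²/s.
V₁ = q/y₁ = 17.4 ft/s; Fr₁ = V₁/√(g·y₁) = 3.07.

Fr₁ = 3.07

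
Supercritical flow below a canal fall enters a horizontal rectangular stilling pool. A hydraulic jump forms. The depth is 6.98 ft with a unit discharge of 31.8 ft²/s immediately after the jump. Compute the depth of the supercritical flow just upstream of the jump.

V₂ = q/y₂ = 31.8/6.98 = 4.56 ft/s; Fr₂ = V₂/√(g·y₂) = 0.304.
The Bélanger relation is symmetric: y₁/y₂ = ½[√(1 + 8Fr₂²) − 1] = ½[√1.739 − 1] = 0.159.
y₁ = 0.159 × 6.98 = 1.11 ft.

y₁ = 1.11 ft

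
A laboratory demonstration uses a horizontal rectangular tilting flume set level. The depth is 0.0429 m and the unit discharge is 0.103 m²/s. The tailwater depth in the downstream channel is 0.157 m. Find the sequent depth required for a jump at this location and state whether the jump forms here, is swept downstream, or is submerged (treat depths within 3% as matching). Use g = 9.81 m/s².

V₁ = q/y₁ = 0.103/0.0429 = 2.40 m/s. Fr₁ = V₁/√(g·y₁) = 2.40/√(9.81×0.0429) = 3.70.
By Bélanger, y₂/y₁ = ½[√(1 + 8Fr₁²) − 1] = ½[√110.6 − 1] = 4.76.
y₂ = 4.76 × 0.0429 = 0.204 m.
Tailwater y_tw = 0.157 m: y_tw < y₂, so the jump is swept downstream.

y₂ = 0.204 m; the jump is swept downstream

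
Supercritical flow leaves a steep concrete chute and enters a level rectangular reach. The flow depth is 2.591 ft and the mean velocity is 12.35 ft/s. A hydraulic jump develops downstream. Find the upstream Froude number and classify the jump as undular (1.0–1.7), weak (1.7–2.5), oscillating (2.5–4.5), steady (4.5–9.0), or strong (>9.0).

Fr₁ = 1.352; undular jump

Fr₁ = V₁/√(g·y₁) = 12.35/√(32.2×2.591) = 1.352.
Fr₁ = 1.352 lies in the undular range.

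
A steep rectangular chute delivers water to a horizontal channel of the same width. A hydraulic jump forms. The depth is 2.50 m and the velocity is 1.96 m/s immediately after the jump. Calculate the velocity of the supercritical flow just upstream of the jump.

Fr₂ = V₂/√(g·y₂) = 1.96/√(9.81×2.50) = 0.396.
Applying the sequent-depth relation in reverse, y₁/y₂ = ½[√(1 + 8Fr₂²) − 1] = ½[√2.253 − 1] = 0.251.
y₁ = 0.251 × 2.50 = 0.626 m.
V₁ = q/y₁ = 4.90/0.626 = 7.82 m/s.

V₁ = 7.82 m/s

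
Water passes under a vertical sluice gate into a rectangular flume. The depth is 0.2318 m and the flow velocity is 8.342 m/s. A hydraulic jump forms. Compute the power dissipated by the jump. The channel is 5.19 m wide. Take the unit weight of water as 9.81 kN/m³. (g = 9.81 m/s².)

Fr₁ = V₁/√(g·y₁) = 8.342/√(9.81×0.2318) = 5.532.
Conjugate-depth relation: y₂/y₁ = ½[√(1 + 8Fr₁²) − 1] = ½[√245.82 − 1] = 7.339.
y₂ = 7.339 × 0.2318 = 1.701 m.
q = V₁·y₁ = 8.342 × 0.2318 = 1.934 m²/s. V₂ = q/y₂ = 1.934/1.701 = 1.137 m/s. E₁ = y₁ + V₁²/2g = 3.779 m; E₂ = y₂ + V₂²/2g = 1.767 m. ΔE = E₁ − E₂ = 2.012 m.
Q = q·b = 1.934 × 5.19 = 10.04 m³/s. P = γ·Q·ΔE = 9.81 × 10.04 × 2.012 = 198.0 kW.

P = 198.0 kW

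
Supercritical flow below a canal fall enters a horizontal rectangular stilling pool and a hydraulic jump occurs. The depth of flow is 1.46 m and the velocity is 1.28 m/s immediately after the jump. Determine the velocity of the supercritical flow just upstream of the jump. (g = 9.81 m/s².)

V₁ = 6.67 m/s

Fr₂ = V₂/√(g·y₂) = 1.28/√(9.81×1.46) = 0.338.
From the momentum equation (using Fr₂), y₁/y₂ = ½[√(1 + 8Fr₂²) − 1] = ½[√1.915 − 1] = 0.192.
y₁ = 0.192 × 1.46 = 0.280 m.
V₁ = q/y₁ = 1.87/0.280 = 6.67 m/s.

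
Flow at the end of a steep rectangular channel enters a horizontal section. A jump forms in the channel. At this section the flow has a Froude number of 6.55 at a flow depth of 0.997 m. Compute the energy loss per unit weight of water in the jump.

ΔE = 13.4 m

Fr₁ = 6.55 (given).
From the momentum equation for a rectangular channel, y₂/y₁ = ½[√(1 + 8Fr₁²) − 1] = ½[√344.2 − 1] = 8.78.
y₂ = 8.78 × 0.997 = 8.75 m.
Head loss: ΔE = (y₂ − y₁)³/(4y₁y₂) = (8.75 − 0.997)³/(4×0.997×8.75) = 466/34.9 = 13.4 m.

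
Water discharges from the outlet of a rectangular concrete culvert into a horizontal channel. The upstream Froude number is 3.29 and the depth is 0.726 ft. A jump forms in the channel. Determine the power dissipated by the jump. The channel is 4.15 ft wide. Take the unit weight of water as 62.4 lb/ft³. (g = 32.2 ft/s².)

Fr₁ = 3.29 (given).
From the momentum equation for a rectangular channel, y₂/y₁ = ½[√(1 + 8Fr₁²) − 1] = ½[√87.59 − 1] = 4.18.
y₂ = 4.18 × 0.726 = 3.03 ft.
Head loss: ΔE = (y₂ − y₁)³/(4y₁y₂) = (3.03 − 0.726)³/(4×0.726×3.03) = 12.3/8.81 = 1.40 ft.
V₁ = Fr₁·√(g·y₁) = 3.29×√(32.2×0.726) = 15.9 ft/s; q = V₁·y₁ = 11.5 ft²/s. Q = q·b = 11.5 × 4.15 = 47.9 cfs. P = γ·Q·ΔE/550 = 62.4 × 47.9 × 1.40 / 550 = 7.59 hp.

P = 7.59 hp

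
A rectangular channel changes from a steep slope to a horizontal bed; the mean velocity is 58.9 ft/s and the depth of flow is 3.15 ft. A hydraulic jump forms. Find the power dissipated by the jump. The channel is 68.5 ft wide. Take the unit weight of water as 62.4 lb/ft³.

P = 45572 hp

Fr₁ = V₁/√(g·y₁) = 58.9/√(32.2×3.15) = 5.85.
From the momentum equation for a rectangular channel, y₂/y₁ = ½[√(1 + 8Fr₁²) − 1] = ½[√274.6 − 1] = 7.79.
y₂ = 7.79 × 3.15 = 24.5 ft.
q = V₁·y₁ = 58.9 × 3.15 = 186 ft²/s. V₂ = q/y₂ = 186/24.5 = 7.56 ft/s. E₁ = y₁ + V₁²/2g = 57.0 ft; E₂ = y₂ + V₂²/2g = 25.4 ft. ΔE = E₁ − E₂ = 31.6 ft.
Q = q·b = 186 × 68.5 = 12709 cfs. P = γ·Q·ΔE/550 = 62.4 × 12709 × 31.6 / 550 = 45572 hp.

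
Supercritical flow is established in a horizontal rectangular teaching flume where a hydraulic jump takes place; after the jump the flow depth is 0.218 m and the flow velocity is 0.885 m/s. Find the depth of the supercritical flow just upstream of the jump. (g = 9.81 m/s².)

y₁ = 0.107 m

Fr₂ = V₂/√(g·y₂) = 0.885/√(9.81×0.218) = 0.605.
Applying the sequent-depth relation in reverse, y₁/y₂ = ½[√(1 + 8Fr₂²) − 1] = ½[√3.930 − 1] = 0.491.
y₁ = 0.491 × 0.218 = 0.107 m.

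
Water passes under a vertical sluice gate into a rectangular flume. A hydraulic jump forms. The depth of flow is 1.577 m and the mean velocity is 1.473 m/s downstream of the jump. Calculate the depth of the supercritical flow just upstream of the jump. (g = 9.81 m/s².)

Fr₂ = V₂/√(g·y₂) = 1.473/√(9.81×1.577) = 0.3745.
Applying the sequent-depth relation in reverse, y₁/y₂ = ½[√(1 + 8Fr₂²) − 1] = ½[√2.1220 − 1] = 0.2284.
y₁ = 0.2284 × 1.577 = 0.3601 m.

y₁ = 0.3601 m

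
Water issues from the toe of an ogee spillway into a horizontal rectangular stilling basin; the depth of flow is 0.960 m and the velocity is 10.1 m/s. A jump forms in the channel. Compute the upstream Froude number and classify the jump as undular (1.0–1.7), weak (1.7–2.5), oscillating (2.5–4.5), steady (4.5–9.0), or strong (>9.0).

Fr₁ = V₁/√(g·y₁) = 10.1/√(9.81×0.960) = 3.29.
Fr₁ = 3.29 lies in the oscillating range.

Fr₁ = 3.29; oscillating jump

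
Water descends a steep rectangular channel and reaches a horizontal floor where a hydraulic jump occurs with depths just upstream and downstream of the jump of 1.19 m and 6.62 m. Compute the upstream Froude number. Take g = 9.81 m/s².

For a rectangular channel the momentum equation gives q² = ½·g·y₁·y₂·(y₁ + y₂) = ½×9.81×1.19×6.62×7.81 = 302.
q = √302 = 17.4 m²/s.
V₁ = q/y₁ = 14.6 m/s; Fr₁ = V₁/√(g·y₁) = 4.27.

Fr₁ = 4.27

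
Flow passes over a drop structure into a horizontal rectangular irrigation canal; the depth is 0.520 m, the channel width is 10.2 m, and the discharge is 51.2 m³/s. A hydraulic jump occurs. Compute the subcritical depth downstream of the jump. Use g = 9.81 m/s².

q = Q/b = 51.2/10.2 = 5.02 m²/s; V₁ = q/y₁ = 9.65 m/s. Fr₁ = V₁/√(g·y₁) = 4.27.
Bélanger equation: y₂/y₁ = ½[√(1 + 8Fr₁²) − 1] = ½[√147.1 − 1] = 5.56.
y₂ = 5.56 × 0.520 = 2.89 m.

y₂ = 2.89 m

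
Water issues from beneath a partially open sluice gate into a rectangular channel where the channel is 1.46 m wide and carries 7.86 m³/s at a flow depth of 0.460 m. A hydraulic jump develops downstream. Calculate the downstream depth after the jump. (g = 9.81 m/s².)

y₂ = 3.36 m

q = Q/b = 7.86/1.46 = 5.38 m²/s; V₁ = q/y₁ = 11.7 m/s. Fr₁ = V₁/√(g·y₁) = 5.51.
By Bélanger, y₂/y₁ = ½[√(1 + 8Fr₁²) − 1] = ½[√243.8 − 1] = 7.31.
y₂ = 7.31 × 0.460 = 3.36 m.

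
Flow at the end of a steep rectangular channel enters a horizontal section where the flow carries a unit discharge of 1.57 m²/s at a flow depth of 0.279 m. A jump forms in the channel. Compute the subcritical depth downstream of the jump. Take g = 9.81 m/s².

y₂ = 1.21 m

V₁ = q/y₁ = 1.57/0.279 = 5.63 m/s. Fr₁ = V₁/√(g·y₁) = 5.63/√(9.81×0.279) = 3.40.
Bélanger equation: y₂/y₁ = ½[√(1 + 8Fr₁²) − 1] = ½[√93.56 − 1] = 4.34.
y₂ = 4.34 × 0.279 = 1.21 m.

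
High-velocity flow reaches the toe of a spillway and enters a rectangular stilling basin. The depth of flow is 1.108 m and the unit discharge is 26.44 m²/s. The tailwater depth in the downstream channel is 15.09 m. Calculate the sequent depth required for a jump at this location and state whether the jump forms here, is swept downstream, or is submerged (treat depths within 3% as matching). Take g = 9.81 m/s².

V₁ = q/y₁ = 26.44/1.108 = 23.86 m/s. Fr₁ = V₁/√(g·y₁) = 23.86/√(9.81×1.108) = 7.238.
Bélanger equation: y₂/y₁ = ½[√(1 + 8Fr₁²) − 1] = ½[√420.11 − 1] = 9.748.
y₂ = 9.748 × 1.108 = 10.80 m.
Tailwater y_tw = 15.09 m: y_tw > y₂, so the jump is submerged.

y₂ = 10.80 m; the jump is submerged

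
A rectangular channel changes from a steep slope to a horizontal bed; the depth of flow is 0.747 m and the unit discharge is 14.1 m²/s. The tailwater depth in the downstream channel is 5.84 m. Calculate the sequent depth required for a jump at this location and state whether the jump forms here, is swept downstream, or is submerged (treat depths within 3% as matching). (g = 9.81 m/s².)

y₂ = 7.00 m; the jump is swept downstream

V₁ = q/y₁ = 14.1/0.747 = 18.9 m/s. Fr₁ = V₁/√(g·y₁) = 18.9/√(9.81×0.747) = 6.97.
Sequent-depth ratio: y₂/y₁ = ½[√(1 + 8Fr₁²) − 1] = ½[√390.0 − 1] = 9.37.
y₂ = 9.37 × 0.747 = 7.00 m.
Tailwater y_tw = 5.84 m: y_tw < y₂, so the jump is swept downstream.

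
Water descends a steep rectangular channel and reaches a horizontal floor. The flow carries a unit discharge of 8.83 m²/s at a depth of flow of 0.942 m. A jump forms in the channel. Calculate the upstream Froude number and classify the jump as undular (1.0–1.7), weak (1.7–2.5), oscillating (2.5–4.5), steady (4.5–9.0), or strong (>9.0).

Fr₁ = 3.08; oscillating jump

V₁ = q/y₁ = 8.83/0.942 = 9.37 m/s. Fr₁ = V₁/√(g·y₁) = 9.37/√(9.81×0.942) = 3.08.
Fr₁ = 3.08 lies in the oscillating range.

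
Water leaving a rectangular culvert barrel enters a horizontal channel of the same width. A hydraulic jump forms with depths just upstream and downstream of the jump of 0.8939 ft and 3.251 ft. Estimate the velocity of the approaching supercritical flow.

V₁ = 15.58 ft/s

For a rectangular channel the momentum equation gives q² = ½·g·y₁·y₂·(y₁ + y₂) = ½×32.2×0.8939×3.251×4.145 = 193.9.
q = √193.9 = 13.93 ft²/s.
V₁ = q/y₁ = 13.93/0.8939 = 15.58 ft/s.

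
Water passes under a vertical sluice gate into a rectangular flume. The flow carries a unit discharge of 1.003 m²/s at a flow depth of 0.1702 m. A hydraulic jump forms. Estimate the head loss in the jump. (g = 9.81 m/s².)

ΔE = 0.8746 m

V₁ = q/y₁ = 1.003/0.1702 = 5.893 m/s. Fr₁ = V₁/√(g·y₁) = 5.893/√(9.81×0.1702) = 4.561.
By Bélanger, y₂/y₁ = ½[√(1 + 8Fr₁²) − 1] = ½[√167.40 − 1] = 5.969.
y₂ = 5.969 × 0.1702 = 1.016 m.
V₂ = q/y₂ = 1.003/1.016 = 0.9873 m/s. E₁ = y₁ + V₁²/2g = 1.940 m; E₂ = y₂ + V₂²/2g = 1.066 m. ΔE = E₁ − E₂ = 0.8746 m.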